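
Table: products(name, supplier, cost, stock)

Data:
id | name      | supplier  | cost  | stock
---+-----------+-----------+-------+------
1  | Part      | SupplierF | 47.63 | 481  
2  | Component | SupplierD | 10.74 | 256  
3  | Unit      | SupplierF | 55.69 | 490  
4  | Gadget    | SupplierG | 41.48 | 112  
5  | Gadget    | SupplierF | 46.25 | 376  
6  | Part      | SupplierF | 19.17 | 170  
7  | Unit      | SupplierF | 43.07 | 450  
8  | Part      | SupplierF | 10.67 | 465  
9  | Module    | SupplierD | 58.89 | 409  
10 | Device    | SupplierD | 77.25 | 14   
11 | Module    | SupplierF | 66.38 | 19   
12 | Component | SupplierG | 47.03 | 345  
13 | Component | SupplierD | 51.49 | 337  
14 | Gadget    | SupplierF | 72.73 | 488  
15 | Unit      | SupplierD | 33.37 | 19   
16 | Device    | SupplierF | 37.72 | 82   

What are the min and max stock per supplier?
SELECT supplier, MIN(stock), MAX(stock)
FROM products
GROUP BY supplier

Result:
  SupplierD: min=14, max=409
  SupplierF: min=19, max=490
  SupplierG: min=112, max=345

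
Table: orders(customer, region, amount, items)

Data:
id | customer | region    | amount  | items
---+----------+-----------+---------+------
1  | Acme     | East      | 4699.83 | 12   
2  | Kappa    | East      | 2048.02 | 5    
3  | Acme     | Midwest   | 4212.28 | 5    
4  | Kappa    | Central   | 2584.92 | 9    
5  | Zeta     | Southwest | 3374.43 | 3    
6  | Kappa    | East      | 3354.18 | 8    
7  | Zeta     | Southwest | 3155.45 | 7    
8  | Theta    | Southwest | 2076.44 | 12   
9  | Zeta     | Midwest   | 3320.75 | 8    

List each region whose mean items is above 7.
SELECT region, AVG(items)
FROM orders
GROUP BY region
HAVING AVG(items) > 7

Result:
  Central: avg=9.00
  East: avg=8.33
  Southwest: avg=7.33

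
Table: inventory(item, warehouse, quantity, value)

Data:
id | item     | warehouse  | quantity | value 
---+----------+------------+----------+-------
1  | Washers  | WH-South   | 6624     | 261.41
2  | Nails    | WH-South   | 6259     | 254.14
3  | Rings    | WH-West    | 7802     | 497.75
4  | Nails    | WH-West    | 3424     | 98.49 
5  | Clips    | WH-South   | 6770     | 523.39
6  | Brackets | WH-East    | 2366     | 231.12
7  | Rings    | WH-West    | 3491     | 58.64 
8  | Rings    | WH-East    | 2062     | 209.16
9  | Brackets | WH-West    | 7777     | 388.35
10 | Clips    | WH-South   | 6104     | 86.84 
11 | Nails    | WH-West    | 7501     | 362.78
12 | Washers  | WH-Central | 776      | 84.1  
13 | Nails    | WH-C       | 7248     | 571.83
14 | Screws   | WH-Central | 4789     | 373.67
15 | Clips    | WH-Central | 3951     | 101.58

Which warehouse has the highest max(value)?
SELECT warehouse, MAX(value) as val
FROM inventory
GROUP BY warehouse
ORDER BY val DESC
LIMIT 1

Result: WH-C with max(value) = 571.83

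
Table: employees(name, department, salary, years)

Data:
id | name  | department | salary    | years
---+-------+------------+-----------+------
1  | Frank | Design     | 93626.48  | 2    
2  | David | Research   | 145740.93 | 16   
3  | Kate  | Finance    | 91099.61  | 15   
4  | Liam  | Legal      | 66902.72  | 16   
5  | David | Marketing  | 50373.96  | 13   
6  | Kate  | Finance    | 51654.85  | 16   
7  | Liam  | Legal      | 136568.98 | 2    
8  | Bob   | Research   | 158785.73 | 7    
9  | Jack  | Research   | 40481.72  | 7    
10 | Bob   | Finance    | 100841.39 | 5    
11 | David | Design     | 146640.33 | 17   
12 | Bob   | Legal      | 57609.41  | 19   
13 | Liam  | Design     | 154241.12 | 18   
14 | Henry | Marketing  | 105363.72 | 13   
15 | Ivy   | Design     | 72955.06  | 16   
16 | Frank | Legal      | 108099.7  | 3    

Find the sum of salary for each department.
SELECT department, SUM(salary) as result
FROM employees
GROUP BY department

Result:
  Design: 467462.99
  Finance: 243595.85
  Legal: 369180.81
  Marketing: 155737.68
  Research: 345008.38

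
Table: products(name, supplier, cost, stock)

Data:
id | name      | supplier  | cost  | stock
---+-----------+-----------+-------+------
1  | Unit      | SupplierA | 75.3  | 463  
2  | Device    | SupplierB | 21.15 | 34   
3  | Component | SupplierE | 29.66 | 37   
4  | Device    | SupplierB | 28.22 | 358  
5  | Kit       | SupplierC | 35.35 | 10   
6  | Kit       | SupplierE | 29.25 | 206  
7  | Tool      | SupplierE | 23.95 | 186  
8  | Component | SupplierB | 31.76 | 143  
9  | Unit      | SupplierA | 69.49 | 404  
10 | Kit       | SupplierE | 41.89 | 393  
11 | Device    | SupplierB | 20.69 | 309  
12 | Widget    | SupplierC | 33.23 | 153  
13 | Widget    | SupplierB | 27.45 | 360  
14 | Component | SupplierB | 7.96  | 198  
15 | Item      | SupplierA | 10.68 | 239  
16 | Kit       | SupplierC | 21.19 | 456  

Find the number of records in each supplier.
SELECT supplier, COUNT(*) as count
FROM products
GROUP BY supplier

Result:
  SupplierA: 3
  SupplierB: 6
  SupplierC: 3
  SupplierE: 4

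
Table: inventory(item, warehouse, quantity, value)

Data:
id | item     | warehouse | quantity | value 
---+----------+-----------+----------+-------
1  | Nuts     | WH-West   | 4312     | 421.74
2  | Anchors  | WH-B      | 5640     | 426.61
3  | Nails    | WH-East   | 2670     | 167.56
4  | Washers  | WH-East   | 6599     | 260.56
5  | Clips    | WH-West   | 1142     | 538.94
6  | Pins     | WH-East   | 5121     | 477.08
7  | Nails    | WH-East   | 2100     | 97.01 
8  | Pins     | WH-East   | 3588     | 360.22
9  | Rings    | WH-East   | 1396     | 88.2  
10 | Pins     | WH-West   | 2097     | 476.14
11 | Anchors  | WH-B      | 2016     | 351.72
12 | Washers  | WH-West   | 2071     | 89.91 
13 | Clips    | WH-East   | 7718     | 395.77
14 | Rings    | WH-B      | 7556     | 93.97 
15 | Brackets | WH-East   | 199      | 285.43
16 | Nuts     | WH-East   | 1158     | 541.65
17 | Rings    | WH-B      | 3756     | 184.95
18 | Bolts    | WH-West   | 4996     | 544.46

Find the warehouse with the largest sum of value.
SELECT warehouse, SUM(value) as val
FROM inventory
GROUP BY warehouse
ORDER BY val DESC
LIMIT 1

Result: WH-East with sum(value) = 2673.48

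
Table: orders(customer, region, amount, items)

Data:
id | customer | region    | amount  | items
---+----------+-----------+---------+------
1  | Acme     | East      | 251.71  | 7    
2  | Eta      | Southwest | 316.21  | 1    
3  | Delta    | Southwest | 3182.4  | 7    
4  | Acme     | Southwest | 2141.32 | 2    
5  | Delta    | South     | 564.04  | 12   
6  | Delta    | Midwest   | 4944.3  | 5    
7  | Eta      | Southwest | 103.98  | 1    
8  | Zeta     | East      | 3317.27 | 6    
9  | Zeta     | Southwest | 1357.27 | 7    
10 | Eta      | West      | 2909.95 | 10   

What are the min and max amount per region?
SELECT region, MIN(amount), MAX(amount)
FROM orders
GROUP BY region

Result:
  East: min=251.71, max=3317.27
  Midwest: min=4944.30, max=4944.30
  South: min=564.04, max=564.04
  Southwest: min=103.98, max=3182.40
  West: min=2909.95, max=2909.95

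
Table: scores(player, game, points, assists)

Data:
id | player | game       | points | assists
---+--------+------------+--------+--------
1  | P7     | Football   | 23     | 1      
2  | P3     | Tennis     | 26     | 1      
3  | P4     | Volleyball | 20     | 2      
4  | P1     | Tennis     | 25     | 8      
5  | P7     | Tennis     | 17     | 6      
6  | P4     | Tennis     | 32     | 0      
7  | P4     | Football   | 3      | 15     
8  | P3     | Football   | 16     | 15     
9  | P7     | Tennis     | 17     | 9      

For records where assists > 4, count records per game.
SELECT game, COUNT(*)
FROM scores
WHERE assists > 4
GROUP BY game

Note: WHERE filters rows before grouping.

Result:
  Football: 2
  Tennis: 3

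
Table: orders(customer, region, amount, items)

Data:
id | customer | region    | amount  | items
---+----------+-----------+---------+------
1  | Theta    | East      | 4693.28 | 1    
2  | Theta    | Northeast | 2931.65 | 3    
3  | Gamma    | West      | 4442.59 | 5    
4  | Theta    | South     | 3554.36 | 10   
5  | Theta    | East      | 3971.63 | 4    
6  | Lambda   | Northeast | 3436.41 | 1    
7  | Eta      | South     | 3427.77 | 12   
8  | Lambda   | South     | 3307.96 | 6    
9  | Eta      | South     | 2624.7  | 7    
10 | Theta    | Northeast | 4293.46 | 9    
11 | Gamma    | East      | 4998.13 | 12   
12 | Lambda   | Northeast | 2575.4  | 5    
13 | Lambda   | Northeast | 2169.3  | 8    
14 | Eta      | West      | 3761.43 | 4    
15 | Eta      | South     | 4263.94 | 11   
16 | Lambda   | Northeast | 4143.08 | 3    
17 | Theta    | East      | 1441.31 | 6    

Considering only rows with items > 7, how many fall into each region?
SELECT region, COUNT(*)
FROM orders
WHERE items > 7
GROUP BY region

Note: WHERE filters rows before grouping.

Result:
  East: 1
  Northeast: 2
  South: 3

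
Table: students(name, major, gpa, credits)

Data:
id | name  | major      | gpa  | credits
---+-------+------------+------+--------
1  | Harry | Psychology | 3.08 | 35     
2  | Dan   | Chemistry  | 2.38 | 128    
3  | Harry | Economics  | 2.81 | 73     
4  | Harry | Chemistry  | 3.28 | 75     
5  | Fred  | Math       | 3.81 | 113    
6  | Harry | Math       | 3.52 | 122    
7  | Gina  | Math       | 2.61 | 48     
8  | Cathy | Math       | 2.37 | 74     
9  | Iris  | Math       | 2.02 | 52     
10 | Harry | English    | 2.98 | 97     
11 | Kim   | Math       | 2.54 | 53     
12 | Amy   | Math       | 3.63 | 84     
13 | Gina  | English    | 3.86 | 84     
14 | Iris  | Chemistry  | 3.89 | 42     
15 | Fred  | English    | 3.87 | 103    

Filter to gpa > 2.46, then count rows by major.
SELECT major, COUNT(*)
FROM students
WHERE gpa > 2.46
GROUP BY major

Note: WHERE filters rows before grouping.

Result:
  Chemistry: 2
  Economics: 1
  English: 3
  Math: 5
  Psychology: 1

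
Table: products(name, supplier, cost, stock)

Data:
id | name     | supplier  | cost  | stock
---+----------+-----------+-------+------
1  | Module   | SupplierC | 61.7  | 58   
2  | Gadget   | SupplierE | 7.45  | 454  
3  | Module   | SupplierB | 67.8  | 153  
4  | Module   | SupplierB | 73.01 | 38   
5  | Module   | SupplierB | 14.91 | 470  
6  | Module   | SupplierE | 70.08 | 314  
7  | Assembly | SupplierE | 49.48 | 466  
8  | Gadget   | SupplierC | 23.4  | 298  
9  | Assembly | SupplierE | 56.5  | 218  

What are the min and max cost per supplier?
SELECT supplier, MIN(cost), MAX(cost)
FROM products
GROUP BY supplier

Result:
  SupplierB: min=14.91, max=73.01
  SupplierC: min=23.40, max=61.70
  SupplierE: min=7.45, max=70.08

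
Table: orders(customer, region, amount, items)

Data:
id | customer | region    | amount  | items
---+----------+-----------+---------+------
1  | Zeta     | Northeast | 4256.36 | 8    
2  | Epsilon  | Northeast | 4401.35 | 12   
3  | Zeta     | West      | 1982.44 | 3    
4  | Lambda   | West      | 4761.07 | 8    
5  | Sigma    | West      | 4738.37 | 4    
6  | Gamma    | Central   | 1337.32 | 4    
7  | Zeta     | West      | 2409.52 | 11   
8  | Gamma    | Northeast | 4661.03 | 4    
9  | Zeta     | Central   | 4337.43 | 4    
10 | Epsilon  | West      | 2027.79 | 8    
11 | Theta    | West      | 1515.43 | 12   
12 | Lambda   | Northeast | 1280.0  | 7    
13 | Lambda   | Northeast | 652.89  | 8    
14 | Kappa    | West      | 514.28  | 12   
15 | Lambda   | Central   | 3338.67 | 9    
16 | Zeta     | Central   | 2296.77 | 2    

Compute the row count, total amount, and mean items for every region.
SELECT region,
       COUNT(*) as cnt,
       SUM(amount) as total_amount,
       AVG(items) as avg_items
FROM orders
GROUP BY region

Result:
  Central: 4 records, 11310.19 total amount, 4.75 avg items
  Northeast: 5 records, 15251.63 total amount, 7.80 avg items
  West: 7 records, 17948.90 total amount, 8.29 avg items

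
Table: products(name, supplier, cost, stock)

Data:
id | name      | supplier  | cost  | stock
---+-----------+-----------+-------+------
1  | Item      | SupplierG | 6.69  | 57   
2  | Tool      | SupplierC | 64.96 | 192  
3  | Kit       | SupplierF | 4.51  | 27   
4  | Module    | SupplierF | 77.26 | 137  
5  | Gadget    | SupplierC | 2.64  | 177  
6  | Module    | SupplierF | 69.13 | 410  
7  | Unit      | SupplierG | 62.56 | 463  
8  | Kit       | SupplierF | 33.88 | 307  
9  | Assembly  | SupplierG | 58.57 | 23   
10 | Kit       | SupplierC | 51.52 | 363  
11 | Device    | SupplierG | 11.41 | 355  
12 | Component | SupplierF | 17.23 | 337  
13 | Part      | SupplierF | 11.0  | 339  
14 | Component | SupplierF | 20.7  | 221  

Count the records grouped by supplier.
SELECT supplier, COUNT(*) as count
FROM products
GROUP BY supplier

Result:
  SupplierC: 3
  SupplierF: 7
  SupplierG: 4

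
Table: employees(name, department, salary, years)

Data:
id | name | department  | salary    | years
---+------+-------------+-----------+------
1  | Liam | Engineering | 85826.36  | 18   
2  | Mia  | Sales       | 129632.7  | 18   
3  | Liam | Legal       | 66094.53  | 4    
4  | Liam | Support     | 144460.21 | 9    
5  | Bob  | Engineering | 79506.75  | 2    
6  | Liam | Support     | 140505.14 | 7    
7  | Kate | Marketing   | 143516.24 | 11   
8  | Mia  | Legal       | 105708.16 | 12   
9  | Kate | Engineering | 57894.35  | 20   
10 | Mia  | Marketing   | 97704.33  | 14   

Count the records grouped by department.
SELECT department, COUNT(*) as count
FROM employees
GROUP BY department

Result:
  Engineering: 3
  Legal: 2
  Marketing: 2
  Sales: 1
  Support: 2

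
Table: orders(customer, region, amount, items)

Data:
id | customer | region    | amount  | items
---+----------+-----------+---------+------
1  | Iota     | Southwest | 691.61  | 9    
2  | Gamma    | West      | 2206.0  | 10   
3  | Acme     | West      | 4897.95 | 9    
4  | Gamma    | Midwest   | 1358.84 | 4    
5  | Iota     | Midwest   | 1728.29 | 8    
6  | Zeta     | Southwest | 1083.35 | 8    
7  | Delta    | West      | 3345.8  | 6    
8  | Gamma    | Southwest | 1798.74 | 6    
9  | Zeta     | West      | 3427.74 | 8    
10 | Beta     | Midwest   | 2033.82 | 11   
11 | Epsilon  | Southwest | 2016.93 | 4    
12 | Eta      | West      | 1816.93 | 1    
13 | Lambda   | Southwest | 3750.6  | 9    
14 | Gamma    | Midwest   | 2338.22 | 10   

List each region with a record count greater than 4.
SELECT region, COUNT(*) as cnt
FROM orders
GROUP BY region
HAVING COUNT(*) > 4

Result:
  Southwest: 5
  West: 5

Note: HAVING filters groups after aggregation, WHERE filters rows before.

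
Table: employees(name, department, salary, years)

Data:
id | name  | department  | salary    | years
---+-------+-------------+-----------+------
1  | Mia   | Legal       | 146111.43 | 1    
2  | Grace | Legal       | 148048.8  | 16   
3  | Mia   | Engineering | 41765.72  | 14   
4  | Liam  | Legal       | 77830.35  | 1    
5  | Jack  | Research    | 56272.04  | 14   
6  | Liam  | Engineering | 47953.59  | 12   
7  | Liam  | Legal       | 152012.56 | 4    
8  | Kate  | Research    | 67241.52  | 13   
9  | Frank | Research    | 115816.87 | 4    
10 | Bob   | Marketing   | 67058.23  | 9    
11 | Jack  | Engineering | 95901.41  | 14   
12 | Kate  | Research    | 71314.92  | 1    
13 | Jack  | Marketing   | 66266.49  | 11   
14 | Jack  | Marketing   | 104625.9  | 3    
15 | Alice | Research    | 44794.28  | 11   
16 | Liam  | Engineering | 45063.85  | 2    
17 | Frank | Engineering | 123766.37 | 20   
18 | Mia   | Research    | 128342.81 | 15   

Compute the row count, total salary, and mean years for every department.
SELECT department,
       COUNT(*) as cnt,
       SUM(salary) as total_salary,
       AVG(years) as avg_years
FROM employees
GROUP BY department

Result:
  Engineering: 5 records, 354450.94 total salary, 12.40 avg years
  Legal: 4 records, 524003.14 total salary, 5.50 avg years
  Marketing: 3 records, 237950.62 total salary, 7.67 avg years
  Research: 6 records, 483782.44 total salary, 9.67 avg years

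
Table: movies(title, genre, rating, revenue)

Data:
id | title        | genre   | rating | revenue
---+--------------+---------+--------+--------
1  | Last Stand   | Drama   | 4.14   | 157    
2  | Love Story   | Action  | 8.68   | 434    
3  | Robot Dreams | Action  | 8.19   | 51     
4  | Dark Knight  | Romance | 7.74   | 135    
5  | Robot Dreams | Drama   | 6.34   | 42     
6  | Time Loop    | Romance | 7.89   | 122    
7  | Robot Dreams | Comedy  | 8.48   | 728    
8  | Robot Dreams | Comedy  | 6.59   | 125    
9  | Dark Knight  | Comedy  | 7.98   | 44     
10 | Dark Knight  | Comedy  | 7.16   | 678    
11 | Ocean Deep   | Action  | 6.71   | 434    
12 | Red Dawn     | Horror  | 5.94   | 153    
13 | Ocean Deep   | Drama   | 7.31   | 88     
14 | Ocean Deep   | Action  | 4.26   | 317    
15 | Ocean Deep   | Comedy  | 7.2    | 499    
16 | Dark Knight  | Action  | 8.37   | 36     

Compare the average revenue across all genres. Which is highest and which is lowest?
SELECT genre, AVG(revenue)
FROM movies
GROUP BY genre
ORDER BY AVG(revenue)

All groups:
  Drama: 95.67
  Romance: 128.50
  Horror: 153.00
  Action: 254.40
  Comedy: 414.80

Highest: Comedy (414.80)
Lowest: Drama (95.67)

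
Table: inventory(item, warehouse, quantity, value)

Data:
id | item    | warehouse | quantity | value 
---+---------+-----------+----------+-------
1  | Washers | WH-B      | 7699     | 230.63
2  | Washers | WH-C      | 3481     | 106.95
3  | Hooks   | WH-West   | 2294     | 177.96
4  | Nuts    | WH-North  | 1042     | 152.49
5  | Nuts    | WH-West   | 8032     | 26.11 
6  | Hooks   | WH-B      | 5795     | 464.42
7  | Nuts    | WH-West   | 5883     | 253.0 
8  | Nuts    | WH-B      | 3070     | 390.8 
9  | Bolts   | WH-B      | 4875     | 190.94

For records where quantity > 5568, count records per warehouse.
SELECT warehouse, COUNT(*)
FROM inventory
WHERE quantity > 5568
GROUP BY warehouse

Note: WHERE filters rows before grouping.

Result:
  WH-B: 2
  WH-West: 2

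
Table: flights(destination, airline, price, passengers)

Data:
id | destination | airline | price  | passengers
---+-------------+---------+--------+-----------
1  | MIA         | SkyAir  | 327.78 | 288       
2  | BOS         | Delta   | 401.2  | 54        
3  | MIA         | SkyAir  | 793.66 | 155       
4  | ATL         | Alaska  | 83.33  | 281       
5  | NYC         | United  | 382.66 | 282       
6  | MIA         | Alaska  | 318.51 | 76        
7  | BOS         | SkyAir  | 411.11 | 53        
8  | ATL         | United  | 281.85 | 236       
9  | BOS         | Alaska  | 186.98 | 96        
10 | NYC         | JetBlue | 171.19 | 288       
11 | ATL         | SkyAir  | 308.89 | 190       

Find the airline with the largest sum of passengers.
SELECT airline, SUM(passengers) as val
FROM flights
GROUP BY airline
ORDER BY val DESC
LIMIT 1

Result: SkyAir with sum(passengers) = 686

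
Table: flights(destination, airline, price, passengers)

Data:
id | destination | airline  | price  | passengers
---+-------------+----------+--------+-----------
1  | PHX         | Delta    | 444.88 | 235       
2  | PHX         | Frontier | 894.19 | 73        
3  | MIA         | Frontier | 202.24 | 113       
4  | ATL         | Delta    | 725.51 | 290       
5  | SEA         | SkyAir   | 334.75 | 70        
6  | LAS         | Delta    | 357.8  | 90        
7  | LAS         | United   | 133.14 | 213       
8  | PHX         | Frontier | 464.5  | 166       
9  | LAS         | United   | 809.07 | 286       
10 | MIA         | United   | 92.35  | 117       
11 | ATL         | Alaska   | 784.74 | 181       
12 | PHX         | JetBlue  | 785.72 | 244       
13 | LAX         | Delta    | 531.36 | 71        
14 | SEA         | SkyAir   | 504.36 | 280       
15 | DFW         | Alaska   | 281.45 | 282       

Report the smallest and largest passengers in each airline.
SELECT airline, MIN(passengers), MAX(passengers)
FROM flights
GROUP BY airline

Result:
  Alaska: min=181, max=282
  Delta: min=71, max=290
  Frontier: min=73, max=166
  JetBlue: min=244, max=244
  SkyAir: min=70, max=280
  United: min=117, max=286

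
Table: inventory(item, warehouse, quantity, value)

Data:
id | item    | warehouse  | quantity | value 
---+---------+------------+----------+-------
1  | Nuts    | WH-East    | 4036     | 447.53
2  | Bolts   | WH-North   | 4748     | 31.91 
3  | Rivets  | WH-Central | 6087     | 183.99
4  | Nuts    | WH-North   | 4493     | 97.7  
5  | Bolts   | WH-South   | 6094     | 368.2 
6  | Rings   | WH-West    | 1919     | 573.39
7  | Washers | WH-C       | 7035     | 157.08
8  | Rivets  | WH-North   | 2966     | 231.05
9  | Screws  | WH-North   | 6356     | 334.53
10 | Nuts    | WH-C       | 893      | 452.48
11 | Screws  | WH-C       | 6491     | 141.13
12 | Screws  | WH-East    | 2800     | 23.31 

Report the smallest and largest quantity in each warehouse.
SELECT warehouse, MIN(quantity), MAX(quantity)
FROM inventory
GROUP BY warehouse

Result:
  WH-C: min=893, max=7035
  WH-Central: min=6087, max=6087
  WH-East: min=2800, max=4036
  WH-North: min=2966, max=6356
  WH-South: min=6094, max=6094
  WH-West: min=1919, max=1919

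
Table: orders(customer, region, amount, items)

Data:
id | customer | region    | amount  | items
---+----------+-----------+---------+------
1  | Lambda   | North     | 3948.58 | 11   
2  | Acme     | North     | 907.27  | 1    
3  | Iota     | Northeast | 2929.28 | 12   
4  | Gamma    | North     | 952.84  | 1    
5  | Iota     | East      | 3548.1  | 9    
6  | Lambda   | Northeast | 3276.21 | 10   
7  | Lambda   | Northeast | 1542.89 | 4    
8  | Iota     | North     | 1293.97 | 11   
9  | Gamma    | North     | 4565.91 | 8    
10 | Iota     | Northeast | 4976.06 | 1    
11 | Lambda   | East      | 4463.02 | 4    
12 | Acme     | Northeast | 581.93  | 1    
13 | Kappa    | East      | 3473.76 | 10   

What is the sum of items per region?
SELECT region, SUM(items) as result
FROM orders
GROUP BY region

Result:
  East: 23
  North: 32
  Northeast: 28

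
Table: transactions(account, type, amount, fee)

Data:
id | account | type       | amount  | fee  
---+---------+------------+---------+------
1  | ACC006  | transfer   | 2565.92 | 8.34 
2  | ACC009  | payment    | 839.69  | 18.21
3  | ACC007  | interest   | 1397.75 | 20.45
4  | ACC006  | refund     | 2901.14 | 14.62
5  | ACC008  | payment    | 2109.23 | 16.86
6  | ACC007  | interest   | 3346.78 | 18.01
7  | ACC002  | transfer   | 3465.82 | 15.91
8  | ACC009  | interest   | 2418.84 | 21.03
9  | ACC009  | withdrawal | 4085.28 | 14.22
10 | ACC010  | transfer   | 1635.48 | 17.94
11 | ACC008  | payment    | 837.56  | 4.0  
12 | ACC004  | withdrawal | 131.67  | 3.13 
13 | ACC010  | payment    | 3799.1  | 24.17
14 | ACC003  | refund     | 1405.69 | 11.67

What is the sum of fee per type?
SELECT type, SUM(fee) as result
FROM transactions
GROUP BY type

Result:
  interest: 59.49
  payment: 63.24
  refund: 26.29
  transfer: 42.19
  withdrawal: 17.35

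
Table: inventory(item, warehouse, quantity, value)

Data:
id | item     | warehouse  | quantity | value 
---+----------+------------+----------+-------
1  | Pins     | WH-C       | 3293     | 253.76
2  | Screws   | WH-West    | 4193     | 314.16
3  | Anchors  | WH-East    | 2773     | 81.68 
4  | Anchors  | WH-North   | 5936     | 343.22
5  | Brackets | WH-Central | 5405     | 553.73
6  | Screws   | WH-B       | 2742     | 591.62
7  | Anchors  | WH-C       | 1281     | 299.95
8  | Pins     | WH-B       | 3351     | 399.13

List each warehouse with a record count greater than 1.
SELECT warehouse, COUNT(*) as cnt
FROM inventory
GROUP BY warehouse
HAVING COUNT(*) > 1

Result:
  WH-B: 2
  WH-C: 2

Note: HAVING filters groups after aggregation, WHERE filters rows before.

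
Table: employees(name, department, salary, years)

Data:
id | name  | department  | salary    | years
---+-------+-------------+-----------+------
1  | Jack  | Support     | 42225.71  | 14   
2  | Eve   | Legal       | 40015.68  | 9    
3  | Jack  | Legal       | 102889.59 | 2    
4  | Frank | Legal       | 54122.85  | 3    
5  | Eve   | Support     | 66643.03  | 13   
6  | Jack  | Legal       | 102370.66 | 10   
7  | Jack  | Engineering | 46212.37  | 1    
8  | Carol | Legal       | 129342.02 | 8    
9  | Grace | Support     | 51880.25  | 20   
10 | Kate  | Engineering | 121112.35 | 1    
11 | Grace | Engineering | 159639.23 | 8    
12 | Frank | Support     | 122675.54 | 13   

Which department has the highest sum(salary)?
SELECT department, SUM(salary) as val
FROM employees
GROUP BY department
ORDER BY val DESC
LIMIT 1

Result: Legal with sum(salary) = 428740.80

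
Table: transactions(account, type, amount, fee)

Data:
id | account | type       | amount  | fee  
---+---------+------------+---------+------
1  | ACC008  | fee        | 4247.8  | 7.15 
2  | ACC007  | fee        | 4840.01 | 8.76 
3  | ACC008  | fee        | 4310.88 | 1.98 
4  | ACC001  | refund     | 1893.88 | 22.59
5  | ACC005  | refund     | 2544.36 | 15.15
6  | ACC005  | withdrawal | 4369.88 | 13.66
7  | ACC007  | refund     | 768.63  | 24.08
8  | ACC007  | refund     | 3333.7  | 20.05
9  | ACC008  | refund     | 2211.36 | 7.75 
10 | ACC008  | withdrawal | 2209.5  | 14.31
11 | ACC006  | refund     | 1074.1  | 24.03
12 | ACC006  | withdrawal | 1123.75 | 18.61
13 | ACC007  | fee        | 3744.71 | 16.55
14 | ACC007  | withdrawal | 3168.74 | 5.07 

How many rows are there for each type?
SELECT type, COUNT(*) as count
FROM transactions
GROUP BY type

Result:
  fee: 4
  refund: 6
  withdrawal: 4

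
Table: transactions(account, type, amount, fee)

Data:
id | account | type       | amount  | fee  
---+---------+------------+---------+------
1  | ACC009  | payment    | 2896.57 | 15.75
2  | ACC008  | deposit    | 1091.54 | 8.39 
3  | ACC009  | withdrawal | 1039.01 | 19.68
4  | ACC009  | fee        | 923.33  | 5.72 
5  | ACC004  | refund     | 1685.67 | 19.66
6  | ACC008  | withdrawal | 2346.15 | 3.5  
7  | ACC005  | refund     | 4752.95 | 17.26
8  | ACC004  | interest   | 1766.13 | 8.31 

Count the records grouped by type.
SELECT type, COUNT(*) as count
FROM transactions
GROUP BY type

Result:
  deposit: 1
  fee: 1
  interest: 1
  payment: 1
  refund: 2
  withdrawal: 2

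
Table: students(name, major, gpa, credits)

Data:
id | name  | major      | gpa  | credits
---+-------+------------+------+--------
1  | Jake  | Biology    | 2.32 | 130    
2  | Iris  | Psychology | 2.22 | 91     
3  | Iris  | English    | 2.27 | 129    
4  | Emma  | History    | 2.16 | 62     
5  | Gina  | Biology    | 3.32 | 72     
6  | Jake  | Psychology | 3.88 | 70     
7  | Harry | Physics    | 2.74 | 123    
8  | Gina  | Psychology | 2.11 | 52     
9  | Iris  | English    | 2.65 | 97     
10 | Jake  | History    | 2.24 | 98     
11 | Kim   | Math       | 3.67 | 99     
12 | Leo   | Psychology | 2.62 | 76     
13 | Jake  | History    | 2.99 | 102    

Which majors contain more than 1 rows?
SELECT major, COUNT(*) as cnt
FROM students
GROUP BY major
HAVING COUNT(*) > 1

Result:
  Biology: 2
  English: 2
  History: 3
  Psychology: 4

Note: HAVING filters groups after aggregation, WHERE filters rows before.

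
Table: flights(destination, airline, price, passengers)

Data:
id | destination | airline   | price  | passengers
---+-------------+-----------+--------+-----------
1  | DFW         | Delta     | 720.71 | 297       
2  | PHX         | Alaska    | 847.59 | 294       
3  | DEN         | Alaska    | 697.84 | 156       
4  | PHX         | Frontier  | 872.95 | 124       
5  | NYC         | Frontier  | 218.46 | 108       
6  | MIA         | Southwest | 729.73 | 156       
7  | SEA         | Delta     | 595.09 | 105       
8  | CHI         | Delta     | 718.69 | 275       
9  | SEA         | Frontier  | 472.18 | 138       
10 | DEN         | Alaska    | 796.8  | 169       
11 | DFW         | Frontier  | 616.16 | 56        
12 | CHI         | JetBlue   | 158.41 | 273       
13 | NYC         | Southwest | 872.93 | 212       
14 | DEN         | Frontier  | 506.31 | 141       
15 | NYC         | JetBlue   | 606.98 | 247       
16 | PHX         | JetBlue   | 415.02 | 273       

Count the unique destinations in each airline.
SELECT airline, COUNT(DISTINCT destination)
FROM flights
GROUP BY airline

Result:
  Alaska: 2 distinct
  Delta: 3 distinct
  Frontier: 5 distinct
  JetBlue: 3 distinct
  Southwest: 2 distinct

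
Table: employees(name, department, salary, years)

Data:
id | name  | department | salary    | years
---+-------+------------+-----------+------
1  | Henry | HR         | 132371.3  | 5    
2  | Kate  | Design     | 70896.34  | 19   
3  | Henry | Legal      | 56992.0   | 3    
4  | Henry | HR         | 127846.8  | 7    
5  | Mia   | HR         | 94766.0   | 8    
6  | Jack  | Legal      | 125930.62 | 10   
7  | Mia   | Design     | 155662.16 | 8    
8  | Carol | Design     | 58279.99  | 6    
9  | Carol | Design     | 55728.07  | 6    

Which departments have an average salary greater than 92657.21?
SELECT department, AVG(salary)
FROM employees
GROUP BY department
HAVING AVG(salary) > 92657.21

Result:
  HR: avg=118328.03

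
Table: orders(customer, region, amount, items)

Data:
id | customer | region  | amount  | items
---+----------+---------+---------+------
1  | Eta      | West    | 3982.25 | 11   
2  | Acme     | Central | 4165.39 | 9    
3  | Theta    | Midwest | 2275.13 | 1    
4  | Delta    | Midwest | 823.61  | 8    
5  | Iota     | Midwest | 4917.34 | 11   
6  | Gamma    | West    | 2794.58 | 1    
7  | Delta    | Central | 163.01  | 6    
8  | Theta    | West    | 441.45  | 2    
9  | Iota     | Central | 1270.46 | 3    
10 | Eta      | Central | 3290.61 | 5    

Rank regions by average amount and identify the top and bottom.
SELECT region, AVG(amount)
FROM orders
GROUP BY region
ORDER BY AVG(amount)

All groups:
  Central: 2222.37
  West: 2406.09
  Midwest: 2672.03

Highest: Midwest (2672.03)
Lowest: Central (2222.37)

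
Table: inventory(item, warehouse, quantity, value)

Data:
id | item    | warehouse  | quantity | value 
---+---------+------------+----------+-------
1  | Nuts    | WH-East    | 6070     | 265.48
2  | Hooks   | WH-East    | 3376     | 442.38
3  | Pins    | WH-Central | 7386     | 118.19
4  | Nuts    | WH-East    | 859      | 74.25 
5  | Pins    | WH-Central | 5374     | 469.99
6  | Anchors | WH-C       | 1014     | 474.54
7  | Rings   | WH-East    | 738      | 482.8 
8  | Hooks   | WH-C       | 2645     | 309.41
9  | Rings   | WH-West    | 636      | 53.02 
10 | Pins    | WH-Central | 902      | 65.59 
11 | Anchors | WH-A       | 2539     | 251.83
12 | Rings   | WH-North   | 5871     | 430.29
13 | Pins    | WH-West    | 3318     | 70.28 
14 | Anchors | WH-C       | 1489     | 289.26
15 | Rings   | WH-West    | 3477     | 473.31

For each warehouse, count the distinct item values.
SELECT warehouse, COUNT(DISTINCT item)
FROM inventory
GROUP BY warehouse

Result:
  WH-A: 1 distinct
  WH-C: 2 distinct
  WH-Central: 1 distinct
  WH-East: 3 distinct
  WH-North: 1 distinct
  WH-West: 2 distinct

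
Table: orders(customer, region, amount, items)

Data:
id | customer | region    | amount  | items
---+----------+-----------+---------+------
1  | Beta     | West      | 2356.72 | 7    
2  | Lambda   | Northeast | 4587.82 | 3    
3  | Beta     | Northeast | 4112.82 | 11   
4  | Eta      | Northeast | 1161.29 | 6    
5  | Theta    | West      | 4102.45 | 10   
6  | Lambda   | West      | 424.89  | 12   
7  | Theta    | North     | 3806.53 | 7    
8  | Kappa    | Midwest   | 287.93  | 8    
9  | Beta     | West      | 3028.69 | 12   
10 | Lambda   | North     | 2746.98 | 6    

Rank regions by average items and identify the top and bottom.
SELECT region, AVG(items)
FROM orders
GROUP BY region
ORDER BY AVG(items)

All groups:
  North: 6.50
  Northeast: 6.67
  Midwest: 8.00
  West: 10.25

Highest: West (10.25)
Lowest: North (6.50)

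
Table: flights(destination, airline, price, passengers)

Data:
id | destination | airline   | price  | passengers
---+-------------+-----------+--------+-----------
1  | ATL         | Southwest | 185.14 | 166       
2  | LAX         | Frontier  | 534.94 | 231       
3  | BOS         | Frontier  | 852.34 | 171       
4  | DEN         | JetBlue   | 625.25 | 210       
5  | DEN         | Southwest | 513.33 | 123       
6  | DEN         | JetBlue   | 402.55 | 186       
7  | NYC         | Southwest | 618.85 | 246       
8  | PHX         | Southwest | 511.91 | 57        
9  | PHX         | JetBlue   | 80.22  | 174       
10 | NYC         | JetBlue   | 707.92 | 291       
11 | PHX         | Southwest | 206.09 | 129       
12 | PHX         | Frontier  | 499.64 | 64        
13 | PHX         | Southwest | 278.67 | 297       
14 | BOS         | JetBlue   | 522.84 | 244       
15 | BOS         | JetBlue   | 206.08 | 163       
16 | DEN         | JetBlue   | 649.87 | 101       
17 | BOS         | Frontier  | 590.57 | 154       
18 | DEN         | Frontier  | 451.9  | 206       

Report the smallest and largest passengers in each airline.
SELECT airline, MIN(passengers), MAX(passengers)
FROM flights
GROUP BY airline

Result:
  Frontier: min=64, max=231
  JetBlue: min=101, max=291
  Southwest: min=57, max=297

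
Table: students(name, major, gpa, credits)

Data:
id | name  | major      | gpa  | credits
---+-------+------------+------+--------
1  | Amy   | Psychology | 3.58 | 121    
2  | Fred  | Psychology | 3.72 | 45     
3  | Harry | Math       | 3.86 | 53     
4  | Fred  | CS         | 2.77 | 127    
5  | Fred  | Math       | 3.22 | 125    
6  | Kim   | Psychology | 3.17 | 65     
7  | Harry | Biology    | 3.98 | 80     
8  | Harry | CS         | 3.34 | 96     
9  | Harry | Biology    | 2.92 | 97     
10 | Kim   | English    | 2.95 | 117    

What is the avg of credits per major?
SELECT major, AVG(credits) as result
FROM students
GROUP BY major

Result:
  Biology: 88.50
  CS: 111.50
  English: 117.00
  Math: 89.00
  Psychology: 77.00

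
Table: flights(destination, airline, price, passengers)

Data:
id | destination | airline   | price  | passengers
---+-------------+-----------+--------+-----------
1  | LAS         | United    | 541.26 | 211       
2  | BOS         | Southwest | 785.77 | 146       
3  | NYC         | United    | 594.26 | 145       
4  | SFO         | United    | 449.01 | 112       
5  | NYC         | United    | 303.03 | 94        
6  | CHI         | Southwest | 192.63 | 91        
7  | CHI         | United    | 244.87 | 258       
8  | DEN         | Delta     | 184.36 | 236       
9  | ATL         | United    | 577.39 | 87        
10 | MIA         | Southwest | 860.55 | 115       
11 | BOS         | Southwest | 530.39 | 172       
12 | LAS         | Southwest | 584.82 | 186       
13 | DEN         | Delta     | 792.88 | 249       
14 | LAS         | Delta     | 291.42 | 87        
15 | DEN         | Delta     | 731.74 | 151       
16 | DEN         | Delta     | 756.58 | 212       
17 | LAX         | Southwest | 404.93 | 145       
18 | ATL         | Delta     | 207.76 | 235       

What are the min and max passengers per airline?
SELECT airline, MIN(passengers), MAX(passengers)
FROM flights
GROUP BY airline

Result:
  Delta: min=87, max=249
  Southwest: min=91, max=186
  United: min=87, max=258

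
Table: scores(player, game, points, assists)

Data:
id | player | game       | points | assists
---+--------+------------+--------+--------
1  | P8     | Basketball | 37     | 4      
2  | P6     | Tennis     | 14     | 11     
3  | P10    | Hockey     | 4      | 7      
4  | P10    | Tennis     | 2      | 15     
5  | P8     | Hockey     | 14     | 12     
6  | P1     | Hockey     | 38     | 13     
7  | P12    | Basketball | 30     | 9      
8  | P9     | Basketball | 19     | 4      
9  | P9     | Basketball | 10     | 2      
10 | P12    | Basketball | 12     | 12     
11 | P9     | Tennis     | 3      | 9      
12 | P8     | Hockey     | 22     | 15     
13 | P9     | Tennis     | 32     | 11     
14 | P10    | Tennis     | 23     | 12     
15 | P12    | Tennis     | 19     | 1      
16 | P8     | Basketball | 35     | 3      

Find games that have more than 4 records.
SELECT game, COUNT(*) as cnt
FROM scores
GROUP BY game
HAVING COUNT(*) > 4

Result:
  Basketball: 6
  Tennis: 6

Note: HAVING filters groups after aggregation, WHERE filters rows before.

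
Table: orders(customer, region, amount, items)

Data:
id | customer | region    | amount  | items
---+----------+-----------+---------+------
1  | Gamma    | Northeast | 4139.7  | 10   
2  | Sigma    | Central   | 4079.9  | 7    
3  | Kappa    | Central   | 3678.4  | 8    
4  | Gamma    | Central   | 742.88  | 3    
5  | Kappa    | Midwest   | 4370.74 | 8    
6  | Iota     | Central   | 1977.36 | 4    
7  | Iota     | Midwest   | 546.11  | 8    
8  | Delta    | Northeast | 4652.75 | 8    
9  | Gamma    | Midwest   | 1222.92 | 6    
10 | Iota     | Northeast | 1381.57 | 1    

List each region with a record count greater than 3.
SELECT region, COUNT(*) as cnt
FROM orders
GROUP BY region
HAVING COUNT(*) > 3

Result:
  Central: 4

Note: HAVING filters groups after aggregation, WHERE filters rows before.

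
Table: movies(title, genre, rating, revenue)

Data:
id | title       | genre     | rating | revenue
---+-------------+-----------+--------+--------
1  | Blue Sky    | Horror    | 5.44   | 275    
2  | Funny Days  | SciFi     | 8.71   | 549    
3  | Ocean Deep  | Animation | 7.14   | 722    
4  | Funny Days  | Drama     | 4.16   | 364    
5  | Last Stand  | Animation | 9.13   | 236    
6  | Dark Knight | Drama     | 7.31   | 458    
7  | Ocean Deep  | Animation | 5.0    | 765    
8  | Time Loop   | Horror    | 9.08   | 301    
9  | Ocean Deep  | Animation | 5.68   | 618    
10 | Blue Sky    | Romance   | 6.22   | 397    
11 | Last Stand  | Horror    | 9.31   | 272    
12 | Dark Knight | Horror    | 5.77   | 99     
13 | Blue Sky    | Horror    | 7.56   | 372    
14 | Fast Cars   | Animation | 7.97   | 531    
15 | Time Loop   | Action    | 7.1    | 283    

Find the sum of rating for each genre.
SELECT genre, SUM(rating) as result
FROM movies
GROUP BY genre

Result:
  Action: 7.10
  Animation: 34.92
  Drama: 11.47
  Horror: 37.16
  Romance: 6.22
  SciFi: 8.71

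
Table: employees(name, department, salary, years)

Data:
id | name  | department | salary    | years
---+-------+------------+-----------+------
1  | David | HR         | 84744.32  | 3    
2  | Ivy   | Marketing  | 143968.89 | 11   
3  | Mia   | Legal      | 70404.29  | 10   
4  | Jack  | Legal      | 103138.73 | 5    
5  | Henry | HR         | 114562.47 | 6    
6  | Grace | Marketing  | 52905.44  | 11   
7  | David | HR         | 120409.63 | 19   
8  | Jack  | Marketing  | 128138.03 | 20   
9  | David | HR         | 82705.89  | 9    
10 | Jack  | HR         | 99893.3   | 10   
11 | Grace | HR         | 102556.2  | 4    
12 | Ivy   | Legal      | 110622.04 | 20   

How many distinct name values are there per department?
SELECT department, COUNT(DISTINCT name)
FROM employees
GROUP BY department

Result:
  HR: 4 distinct
  Legal: 3 distinct
  Marketing: 3 distinct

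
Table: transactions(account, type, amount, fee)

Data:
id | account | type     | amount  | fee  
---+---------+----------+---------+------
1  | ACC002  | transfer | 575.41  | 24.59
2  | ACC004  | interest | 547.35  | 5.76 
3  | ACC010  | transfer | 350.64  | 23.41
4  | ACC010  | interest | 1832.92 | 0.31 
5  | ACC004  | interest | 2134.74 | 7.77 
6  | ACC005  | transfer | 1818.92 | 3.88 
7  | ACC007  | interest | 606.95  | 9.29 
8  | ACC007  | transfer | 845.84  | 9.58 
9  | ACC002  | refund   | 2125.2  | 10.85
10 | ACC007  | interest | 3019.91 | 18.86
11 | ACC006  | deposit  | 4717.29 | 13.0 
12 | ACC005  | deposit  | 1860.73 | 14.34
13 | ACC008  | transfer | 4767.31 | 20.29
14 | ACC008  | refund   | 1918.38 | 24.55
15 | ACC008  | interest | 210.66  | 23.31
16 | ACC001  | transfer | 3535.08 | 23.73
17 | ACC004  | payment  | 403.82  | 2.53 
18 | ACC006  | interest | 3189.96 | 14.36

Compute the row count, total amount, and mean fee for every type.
SELECT type,
       COUNT(*) as cnt,
       SUM(amount) as total_amount,
       AVG(fee) as avg_fee
FROM transactions
GROUP BY type

Result:
  deposit: 2 records, 6578.02 total amount, 13.67 avg fee
  interest: 7 records, 11542.49 total amount, 11.38 avg fee
  payment: 1 records, 403.82 total amount, 2.53 avg fee
  refund: 2 records, 4043.58 total amount, 17.70 avg fee
  transfer: 6 records, 11893.20 total amount, 17.58 avg fee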